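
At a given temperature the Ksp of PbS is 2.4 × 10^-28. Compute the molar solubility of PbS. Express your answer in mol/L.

s = 1.5 x 10^-14 M

PbS(s) <=> Pb^2+(aq) + S^2-(aq)
Ksp = [Pb^2+][S^2-]
Let s = molar solubility. Then [Pb^2+] = s and [S^2-] = s.
Ksp = (s)(s) = s^2
s = (2.4 × 10^-28)^(1/2) = 1.5 x 10^-14 M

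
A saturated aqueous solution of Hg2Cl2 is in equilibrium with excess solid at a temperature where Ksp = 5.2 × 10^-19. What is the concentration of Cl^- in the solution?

1.0 × 10^-6 M

Hg2Cl2(s) ⇌ Hg2^2+ + 2 Cl^-
Ksp = [Hg2^2+][Cl^-]^2
Let s = molar solubility. Then [Hg2^2+] = s and [Cl^-] = 2s.
Substituting: Ksp = s(2s)^2 = 4s^3
s = (5.2 × 10^-19 / 4)^(1/3) = 5.07 × 10^-7 M
[Cl^-] = 2s = 1.0 x 10^-6 M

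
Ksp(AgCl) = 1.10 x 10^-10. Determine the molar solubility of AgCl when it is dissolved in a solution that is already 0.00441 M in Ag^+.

s = 2.49 × 10^-8 M

AgCl(s) ⇌ Ag^+(aq) + Cl^-(aq)
Ksp = [Ag^+][Cl^-]
Let s = moles of AgCl that dissolve per litre. [Ag^+] = 0.00441 + s ≈ 0.00441, [Cl^-] = s (since the Ag^+ already present dominates).
Ksp ≈ 0.00441 × s
s = 2.49 × 10^-8 M
Check: s = 2.5 x 10^-8 ≪ 0.00441, so the approximation is valid.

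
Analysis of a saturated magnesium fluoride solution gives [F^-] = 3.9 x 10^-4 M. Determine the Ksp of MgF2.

Ksp ≈ 3.0 x 10^-11

MgF2(s) ⇌ Mg^2+(aq) + 2 F^-(aq)
Stoichiometry gives [Mg^2+] = (1/2)[F^-] = 1.95 × 10^-4 M.
Ksp = [Mg^2+][F^-]^2
Ksp = 1.95 x 10^-4 × (3.9 x 10^-4)^2 = 3.0 × 10^-11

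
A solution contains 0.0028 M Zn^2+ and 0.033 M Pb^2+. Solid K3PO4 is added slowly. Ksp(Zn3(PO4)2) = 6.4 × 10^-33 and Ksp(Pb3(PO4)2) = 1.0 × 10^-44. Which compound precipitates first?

Pb3(PO4)2

Precipitation of each salt starts when its ion product equals its Ksp.
For Zn3(PO4)2: 6.4 × 10^-33 = (0.0028)^3 × [PO4^3-]^2  ⇒  [PO4^3-] = 5.4 × 10^-13 M.
For Pb3(PO4)2: 1.0 × 10^-44 = (0.033)^3 × [PO4^3-]^2  ⇒  [PO4^3-] = 1.7 x 10^-20 M.
The salt with the lower threshold [PO4^3-] precipitates first: Pb3(PO4)2.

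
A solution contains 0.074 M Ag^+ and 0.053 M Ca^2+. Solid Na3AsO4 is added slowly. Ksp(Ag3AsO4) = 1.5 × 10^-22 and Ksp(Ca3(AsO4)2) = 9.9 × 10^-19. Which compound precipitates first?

Ag3AsO4

Each salt begins to precipitate when Q = Ksp, i.e. when [AsO4^3-] reaches its threshold.
For Ag3AsO4: 1.5 × 10^-22 = (0.074)^3 × [AsO4^3-]  ⇒  [AsO4^3-] = 3.7 × 10^-19 M.
For Ca3(AsO4)2: 9.9 × 10^-19 = (0.053)^3 × [AsO4^3-]^2  ⇒  [AsO4^3-] = 8.2 x 10^-8 M.
The salt with the lower threshold [AsO4^3-] precipitates first: Ag3AsO4.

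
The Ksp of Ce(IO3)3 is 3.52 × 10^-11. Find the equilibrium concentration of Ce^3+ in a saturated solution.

[Ce^3+] = 1.07 x 10^-3 M

Ce(IO3)3(s) <=> Ce^3+ + 3 IO3^-
Ksp = [Ce^3+][IO3^-]^3
With molar solubility s: [Ce^3+] = s, [IO3^-] = 3s.
Ksp = s(3s)^3 = 27s^4
s^4 = 3.52 × 10^-11 / 27, so s = 1.069 x 10^-3 M
[Ce^3+] = s = 1.07 x 10^-3 M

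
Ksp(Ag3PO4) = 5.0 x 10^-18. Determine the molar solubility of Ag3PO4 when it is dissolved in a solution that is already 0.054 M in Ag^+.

Ag3PO4(s) <=> 3 Ag^+(aq) + PO4^3-(aq)
Ksp = [Ag^+]^3[PO4^3-]
Let s = moles of Ag3PO4 that dissolve per litre. [Ag^+] = 0.054 + 3s ≈ 0.054, [PO4^3-] = s (Ksp is small, so little additional dissolves).
Ksp ≈ (0.054)^3 × s
s = 3.2 × 10^-14 M
Check: 3s = 9.5 x 10^-14 ≪ 0.054, so the approximation is valid.

s = 3.2e-14 M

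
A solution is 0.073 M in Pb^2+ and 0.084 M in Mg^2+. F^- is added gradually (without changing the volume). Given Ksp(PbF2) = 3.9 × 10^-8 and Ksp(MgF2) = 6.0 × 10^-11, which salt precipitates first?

Precipitation of each salt starts when its ion product equals its Ksp.
For PbF2: 3.9 × 10^-8 = 0.073 × [F^-]^2  ⇒  [F^-] = 7.3 × 10^-4 M.
For MgF2: 6.0 × 10^-11 = 0.084 × [F^-]^2  ⇒  [F^-] = 2.7 x 10^-5 M.
The salt with the lower threshold [F^-] precipitates first: MgF2.

MgF2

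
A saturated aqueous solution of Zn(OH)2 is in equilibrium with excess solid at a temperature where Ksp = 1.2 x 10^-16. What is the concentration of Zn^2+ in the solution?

Zn(OH)2(s) <=> Zn^2+ + 2 OH^-
Ksp = [Zn^2+][OH^-]^2
Let s = molar solubility. Then [Zn^2+] = s and [OH^-] = 2s.
So Ksp = s × (2s)^2 = 4s^3
Solving, s = (1.2 x 10^-16/4)^(1/3) = 3.11 × 10^-6 M
[Zn^2+] = s = 3.1 × 10^-6 M

[Zn^2+] ≈ 3.1 × 10^-6 M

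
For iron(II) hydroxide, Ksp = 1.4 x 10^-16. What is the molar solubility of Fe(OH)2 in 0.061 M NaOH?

Fe(OH)2(s) ⇌ Fe^2+ + 2 OH^-
Ksp = [Fe^2+][OH^-]^2
If s mol/L dissolves here, [Fe^2+] = s, [OH^-] = 0.061 + 2s ≈ 0.061 (Ksp is small, so little additional dissolves).
Ksp ≈ s × (0.061)^2
s = 3.8 × 10^-14 M
Check: 2s = 7.5 × 10^-14 ≪ 0.061, so the approximation is valid.

3.8e-14 M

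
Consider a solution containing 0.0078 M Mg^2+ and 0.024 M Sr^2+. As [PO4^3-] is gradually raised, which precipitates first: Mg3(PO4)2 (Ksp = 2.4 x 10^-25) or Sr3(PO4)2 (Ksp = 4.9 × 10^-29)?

Precipitation of each salt starts when its ion product equals its Ksp.
For Mg3(PO4)2: 2.4 x 10^-25 = (0.0078)^3 × [PO4^3-]^2  ⇒  [PO4^3-] = 7.1 × 10^-10 M.
For Sr3(PO4)2: 4.9 × 10^-29 = (0.024)^3 × [PO4^3-]^2  ⇒  [PO4^3-] = 1.9 x 10^-12 M.
The salt with the lower threshold [PO4^3-] precipitates first: Sr3(PO4)2.

Sr3(PO4)2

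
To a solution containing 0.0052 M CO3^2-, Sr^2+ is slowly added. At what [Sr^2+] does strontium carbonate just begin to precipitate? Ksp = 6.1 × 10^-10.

1.2 × 10^-7 M

SrCO3(s) <=> Sr^2+ + CO3^2-
Ksp = [Sr^2+][CO3^2-]
Precipitation begins when Q = Ksp. With [CO3^2-] = 0.0052 M:
6.1 × 10^-10 = (0.0052) × [Sr^2+]
[Sr^2+] = (6.1 × 10^-10 / 5.2 × 10^-3) = 1.2 × 10^-7 M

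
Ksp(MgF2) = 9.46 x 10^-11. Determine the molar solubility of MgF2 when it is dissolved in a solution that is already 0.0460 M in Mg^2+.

MgF2(s) <=> Mg^2+(aq) + 2 F^-(aq)
Ksp = [Mg^2+][F^-]^2
Let s be the molar solubility in this solution. [Mg^2+] = 0.0460 + s ≈ 0.0460, [F^-] = 2s (common-ion effect: Mg^2+ is already 0.0460 M).
Ksp ≈ 0.0460 × (2s)^2
s = 2.27 x 10^-5 M
Check: s = 2.3 x 10^-5 ≪ 0.0460, so the approximation is valid.

s ≈ 2.27 × 10^-5 M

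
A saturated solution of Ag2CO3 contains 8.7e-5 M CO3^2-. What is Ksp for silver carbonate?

Ag2CO3(s) ⇌ 2 Ag^+(aq) + CO3^2-(aq)
Stoichiometry gives [Ag^+] = (2/1)[CO3^2-] = 1.74 × 10^-4 M.
Ksp = [Ag^+]^2[CO3^2-]
Ksp = (1.74 × 10^-4)^2 × 8.7 × 10^-5 = 2.6 × 10^-12

Ksp = 2.6 x 10^-12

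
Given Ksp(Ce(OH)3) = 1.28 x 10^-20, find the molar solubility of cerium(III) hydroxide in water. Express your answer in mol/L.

Ce(OH)3(s) <=> Ce^3+ + 3 OH^-
Ksp = [Ce^3+][OH^-]^3
If s mol/L of Ce(OH)3 dissolves, [Ce^3+] = s and [OH^-] = 3s.
Ksp = s(3s)^3 = 27s^4
s^4 = 1.28 x 10^-20 / 27, so s = 4.67 × 10^-6 M

4.67 × 10^-6 M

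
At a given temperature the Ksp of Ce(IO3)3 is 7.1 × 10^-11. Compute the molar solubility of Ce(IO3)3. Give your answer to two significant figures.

s ≈ 1.3 × 10^-3 M

Ce(IO3)3(s) ⇌ Ce^3+ + 3 IO3^-
Ksp = [Ce^3+][IO3^-]^3
If s mol/L of Ce(IO3)3 dissolves, [Ce^3+] = s and [IO3^-] = 3s.
So Ksp = s × (3s)^3 = 27s^4
Solving, s = (7.1 × 10^-11/27)^(1/4) = 1.3 x 10^-3 M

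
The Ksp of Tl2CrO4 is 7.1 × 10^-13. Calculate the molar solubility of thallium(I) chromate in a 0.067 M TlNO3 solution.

Tl2CrO4(s) ⇌ 2 Tl^+(aq) + CrO4^2-(aq)
Ksp = [Tl^+]^2[CrO4^2-]
Let s = moles of Tl2CrO4 that dissolve per litre. [Tl^+] = 0.067 + 2s ≈ 0.067, [CrO4^2-] = s (common-ion effect: Tl^+ is already 0.067 M).
Ksp ≈ (0.067)^2 × s
s = 1.6 × 10^-10 M
Check: 2s = 3.2 × 10^-10 ≪ 0.067, so the approximation is valid.

s = 1.6 × 10^-10 M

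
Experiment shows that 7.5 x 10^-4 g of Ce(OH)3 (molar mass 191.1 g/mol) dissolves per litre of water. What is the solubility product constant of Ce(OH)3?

6.4 × 10^-21

Molar solubility s = (7.5 × 10^-4 g/L) / (191.1 g/mol) = 3.92 × 10^-6 M.
Ce(OH)3(s) <=> Ce^3+ + 3 OH^-
For each mole of Ce(OH)3 that dissolves: [Ce^3+] = s, [OH^-] = 3s.
Ksp = [Ce^3+][OH^-]^3
Substituting: Ksp = s(3s)^3 = 27s^4
Ksp = 27 × (3.92 × 10^-6)^4 = 6.4 × 10^-21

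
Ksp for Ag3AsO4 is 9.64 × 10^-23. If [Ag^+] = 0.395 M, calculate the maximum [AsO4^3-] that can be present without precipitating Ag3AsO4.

1.56 x 10^-21 M

Ag3AsO4(s) ⇌ 3 Ag^+(aq) + AsO4^3-(aq)
Ksp = [Ag^+]^3[AsO4^3-]
Precipitation begins when Q = Ksp. With [Ag^+] = 0.395 M:
9.64 × 10^-23 = (0.395)^3 × [AsO4^3-]
[AsO4^3-] = (9.64 × 10^-23 / 6.163 × 10^-2) = 1.56 × 10^-21 M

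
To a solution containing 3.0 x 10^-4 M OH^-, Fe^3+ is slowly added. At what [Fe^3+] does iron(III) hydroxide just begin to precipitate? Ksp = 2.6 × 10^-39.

[Fe^3+] ≈ 9.6 x 10^-29 M

Fe(OH)3(s) ⇌ Fe^3+(aq) + 3 OH^-(aq)
Ksp = [Fe^3+][OH^-]^3
Precipitation begins when Q = Ksp. With [OH^-] = 3.0 x 10^-4 M:
2.6 × 10^-39 = (3.0 x 10^-4)^3 × [Fe^3+]
[Fe^3+] = (2.6 × 10^-39 / 2.70 × 10^-11) = 9.6 × 10^-29 M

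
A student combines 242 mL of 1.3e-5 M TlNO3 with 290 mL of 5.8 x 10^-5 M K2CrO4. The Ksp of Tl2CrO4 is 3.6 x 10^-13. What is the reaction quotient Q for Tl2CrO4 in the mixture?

Total volume = 242 + 290 = 532 mL.
[Tl^+] = 1.3 × 10^-5 × (242/532) = 5.91 × 10^-6 M
[CrO4^2-] = 5.8 x 10^-5 × (290/532) = 3.16 × 10^-5 M
Tl2CrO4(s) ⇌ 2 Tl^+ + CrO4^2-, so Q = [Tl^+]^2[CrO4^2-]
Q = (5.91 x 10^-6)^2(3.16 × 10^-5) = 1.1 × 10^-15
Q < Ksp, so no precipitate of Tl2CrO4 forms.

Q ≈ 1.1 × 10^-15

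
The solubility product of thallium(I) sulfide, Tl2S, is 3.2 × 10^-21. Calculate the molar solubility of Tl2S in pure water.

Tl2S(s) <=> 2 Tl^+(aq) + S^2-(aq)
Ksp = [Tl^+]^2[S^2-]
With molar solubility s: [Tl^+] = 2s, [S^2-] = s.
So Ksp = (2s)^2 × s = 4s^3
s = (3.2 × 10^-21 / 4)^(1/3) = 9.3 × 10^-8 M

s = 9.3 x 10^-8 M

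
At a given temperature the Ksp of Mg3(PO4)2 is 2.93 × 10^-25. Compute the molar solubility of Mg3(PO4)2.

s = 4.86 × 10^-6 M

Mg3(PO4)2(s) <=> 3 Mg^2+(aq) + 2 PO4^3-(aq)
Ksp = [Mg^2+]^3[PO4^3-]^2
Let s = molar solubility. Then [Mg^2+] = 3s and [PO4^3-] = 2s.
Ksp = (3s)^3(2s)^2 = 108s^5
s^5 = 2.93 × 10^-25 / 108, so s = 4.86 × 10^-6 M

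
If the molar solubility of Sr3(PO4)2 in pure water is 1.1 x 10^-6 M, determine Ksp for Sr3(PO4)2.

Ksp = 1.7 × 10^-28

Sr3(PO4)2(s) <=> 3 Sr^2+(aq) + 2 PO4^3-(aq)
With molar solubility s: [Sr^2+] = 3s, [PO4^3-] = 2s.
Ksp = [Sr^2+]^3[PO4^3-]^2
So Ksp = (3s)^3 × (2s)^2 = 108s^5
Ksp = 108 × (1.1 × 10^-6)^5 = 1.7 × 10^-28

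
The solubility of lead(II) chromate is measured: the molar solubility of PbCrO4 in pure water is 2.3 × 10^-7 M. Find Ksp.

PbCrO4(s) ⇌ Pb^2+ + CrO4^2-
With molar solubility s: [Pb^2+] = s, [CrO4^2-] = s.
Ksp = [Pb^2+][CrO4^2-]
Ksp = s^2
With s = 2.3 × 10^-7: Ksp = 5.3 x 10^-14

5.3e-14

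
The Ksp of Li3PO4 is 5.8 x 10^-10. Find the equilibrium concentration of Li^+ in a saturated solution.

[Li^+] = 6.5e-3 M

Li3PO4(s) ⇌ 3 Li^+ + PO4^3-
Ksp = [Li^+]^3[PO4^3-]
With molar solubility s: [Li^+] = 3s, [PO4^3-] = s.
So Ksp = (3s)^3 × s = 27s^4
s = (5.8 x 10^-10 / 27)^(1/4) = 2.15 × 10^-3 M
[Li^+] = 3s = 6.5 × 10^-3 M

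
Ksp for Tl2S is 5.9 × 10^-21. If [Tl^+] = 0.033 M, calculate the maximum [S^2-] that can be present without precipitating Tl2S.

5.4 × 10^-18 M

Tl2S(s) ⇌ 2 Tl^+ + S^2-
Ksp = [Tl^+]^2[S^2-]
Precipitation begins when Q = Ksp. With [Tl^+] = 0.033 M:
5.9 × 10^-21 = (0.033)^2 × [S^2-]
[S^2-] = (5.9 × 10^-21 / 1.09 × 10^-3) = 5.4 × 10^-18 M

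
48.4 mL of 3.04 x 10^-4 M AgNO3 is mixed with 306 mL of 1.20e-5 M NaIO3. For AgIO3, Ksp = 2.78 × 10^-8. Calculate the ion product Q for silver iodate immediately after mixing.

Q ≈ 4.30 x 10^-10

Total volume = 48.4 + 306 = 354.4 mL.
[Ag^+] = 3.04 × 10^-4 × (48.4/354.4) = 4.152 × 10^-5 M
[IO3^-] = 1.20 × 10^-5 × (306/354.4) = 1.036 x 10^-5 M
AgIO3(s) ⇌ Ag^+ + IO3^-, so Q = [Ag^+][IO3^-]
Q = (4.152 x 10^-5)(1.036 × 10^-5) = 4.30 × 10^-10
Q < Ksp, so no precipitate of AgIO3 forms.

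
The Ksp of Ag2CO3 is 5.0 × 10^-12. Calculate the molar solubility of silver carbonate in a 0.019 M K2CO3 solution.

Ag2CO3(s) ⇌ 2 Ag^+ + CO3^2-
Ksp = [Ag^+]^2[CO3^2-]
Let s be the molar solubility in this solution. [Ag^+] = 2s, [CO3^2-] = 0.019 + s ≈ 0.019 (common-ion effect: CO3^2- is already 0.019 M).
Ksp ≈ (2s)^2 × 0.019
s = 8.1 × 10^-6 M
Check: s = 8.1 × 10^-6 ≪ 0.019, so the approximation is valid.

8.1 x 10^-6 M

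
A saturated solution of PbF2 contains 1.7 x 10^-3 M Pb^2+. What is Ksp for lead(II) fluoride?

Ksp ≈ 2.0e-8

PbF2(s) <=> Pb^2+(aq) + 2 F^-(aq)
Stoichiometry gives [F^-] = (2/1)[Pb^2+] = 3.40 x 10^-3 M.
Ksp = [Pb^2+][F^-]^2
Ksp = 1.7 × 10^-3 × (3.40 × 10^-3)^2 = 2.0 × 10^-8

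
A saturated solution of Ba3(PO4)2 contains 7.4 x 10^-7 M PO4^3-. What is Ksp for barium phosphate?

Ksp ≈ 7.5 × 10^-31

Ba3(PO4)2(s) <=> 3 Ba^2+(aq) + 2 PO4^3-(aq)
Stoichiometry gives [Ba^2+] = (3/2)[PO4^3-] = 1.11 × 10^-6 M.
Ksp = [Ba^2+]^3[PO4^3-]^2
Ksp = (1.11 × 10^-6)^3 × (7.4 × 10^-7)^2 = 7.5 × 10^-31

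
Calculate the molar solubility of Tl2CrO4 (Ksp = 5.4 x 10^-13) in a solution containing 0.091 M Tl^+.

s = 6.5 × 10^-11 M

Tl2CrO4(s) ⇌ 2 Tl^+(aq) + CrO4^2-(aq)
Ksp = [Tl^+]^2[CrO4^2-]
If s mol/L dissolves here, [Tl^+] = 0.091 + 2s ≈ 0.091, [CrO4^2-] = s (since the Tl^+ already present dominates).
Ksp ≈ (0.091)^2 × s
s = 6.5 × 10^-11 M
Check: 2s = 1.3 × 10^-10 ≪ 0.091, so the approximation is valid.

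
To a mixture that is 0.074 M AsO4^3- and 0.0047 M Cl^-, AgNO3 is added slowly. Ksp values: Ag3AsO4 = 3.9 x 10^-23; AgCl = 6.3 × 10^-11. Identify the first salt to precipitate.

Each salt begins to precipitate when Q = Ksp, i.e. when [Ag^+] reaches its threshold.
For Ag3AsO4: 3.9 x 10^-23 = 0.074 × [Ag^+]^3  ⇒  [Ag^+] = 8.1 × 10^-8 M.
For AgCl: 6.3 × 10^-11 = 0.0047 × [Ag^+]  ⇒  [Ag^+] = 1.3 x 10^-8 M.
The salt with the lower threshold [Ag^+] precipitates first: AgCl.

AgCl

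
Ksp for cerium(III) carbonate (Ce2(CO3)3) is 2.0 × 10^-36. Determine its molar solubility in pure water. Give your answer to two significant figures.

s = 2.8e-8 M

Ce2(CO3)3(s) ⇌ 2 Ce^3+(aq) + 3 CO3^2-(aq)
Ksp = [Ce^3+]^2[CO3^2-]^3
If s mol/L of Ce2(CO3)3 dissolves, [Ce^3+] = 2s and [CO3^2-] = 3s.
Substituting: Ksp = (2s)^2(3s)^3 = 108s^5
s = (2.0 × 10^-36 / 108)^(1/5) = 2.8 × 10^-8 M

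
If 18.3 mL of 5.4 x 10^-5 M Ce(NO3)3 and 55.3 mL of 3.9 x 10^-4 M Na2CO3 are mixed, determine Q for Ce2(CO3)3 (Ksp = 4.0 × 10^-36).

Total volume = 18.3 + 55.3 = 73.6 mL.
[Ce^3+] = 5.4 × 10^-5 × (18.3/73.6) = 1.34 × 10^-5 M
[CO3^2-] = 3.9 × 10^-4 × (55.3/73.6) = 2.93 x 10^-4 M
Ce2(CO3)3(s) <=> 2 Ce^3+ + 3 CO3^2-, so Q = [Ce^3+]^2[CO3^2-]^3
Q = (1.34 x 10^-5)^2(2.93 × 10^-4)^3 = 4.5 × 10^-21
Q > Ksp, so Ce2(CO3)3 will precipitate.

Q = 4.5 × 10^-21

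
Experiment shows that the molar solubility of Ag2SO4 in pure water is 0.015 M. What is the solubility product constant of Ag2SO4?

Ksp = 1.4 × 10^-5

Ag2SO4(s) ⇌ 2 Ag^+(aq) + SO4^2-(aq)
With molar solubility s: [Ag^+] = 2s, [SO4^2-] = s.
Ksp = [Ag^+]^2[SO4^2-]
Substituting: Ksp = (2s)^2s = 4s^3
With s = 1.5 x 10^-2: Ksp = 1.4 × 10^-5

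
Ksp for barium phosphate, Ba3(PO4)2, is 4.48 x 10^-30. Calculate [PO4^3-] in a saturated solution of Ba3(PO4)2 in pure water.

[PO4^3-] ≈ 1.06 × 10^-6 M

Ba3(PO4)2(s) <=> 3 Ba^2+ + 2 PO4^3-
Ksp = [Ba^2+]^3[PO4^3-]^2
If s mol/L of Ba3(PO4)2 dissolves, [Ba^2+] = 3s and [PO4^3-] = 2s.
Substituting: Ksp = (3s)^3(2s)^2 = 108s^5
s = (4.48 x 10^-30 / 108)^(1/5) = 5.291 × 10^-7 M
[PO4^3-] = 2s = 1.06 × 10^-6 M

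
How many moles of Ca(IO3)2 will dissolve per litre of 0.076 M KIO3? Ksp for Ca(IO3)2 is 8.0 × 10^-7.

s = 1.4 x 10^-4 M

Ca(IO3)2(s) ⇌ Ca^2+(aq) + 2 IO3^-(aq)
Ksp = [Ca^2+][IO3^-]^2
Let s be the molar solubility in this solution. [Ca^2+] = s, [IO3^-] = 0.076 + 2s ≈ 0.076 (since IO3^- from KIO3 dominates).
Ksp ≈ s × (0.076)^2
s = 1.4 x 10^-4 M
Check: 2s = 2.8 × 10^-4 ≪ 0.076, so the approximation is valid.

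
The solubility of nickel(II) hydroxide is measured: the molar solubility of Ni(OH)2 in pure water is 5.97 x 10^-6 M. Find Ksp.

Ksp = 8.51e-16

Ni(OH)2(s) <=> Ni^2+(aq) + 2 OH^-(aq)
With molar solubility s: [Ni^2+] = s, [OH^-] = 2s.
Ksp = [Ni^2+][OH^-]^2
Substituting: Ksp = s(2s)^2 = 4s^3
With s = 5.97 × 10^-6: Ksp = 8.51 × 10^-16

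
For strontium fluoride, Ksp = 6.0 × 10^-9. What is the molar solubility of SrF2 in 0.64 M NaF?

SrF2(s) ⇌ Sr^2+ + 2 F^-
Ksp = [Sr^2+][F^-]^2
Let s be the molar solubility in this solution. [Sr^2+] = s, [F^-] = 0.64 + 2s ≈ 0.64 (Ksp is small, so little additional dissolves).
Ksp ≈ s × (0.64)^2
s = 1.5 × 10^-8 M
Check: 2s = 2.9 x 10^-8 ≪ 0.64, so the approximation is valid.

s = 1.5 x 10^-8 M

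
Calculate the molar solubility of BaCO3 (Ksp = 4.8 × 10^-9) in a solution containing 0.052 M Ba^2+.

BaCO3(s) <=> Ba^2+ + CO3^2-
Ksp = [Ba^2+][CO3^2-]
If s mol/L dissolves here, [Ba^2+] = 0.052 + s ≈ 0.052, [CO3^2-] = s (since the Ba^2+ already present dominates).
Ksp ≈ 0.052 × s
s = 9.2 x 10^-8 M
Check: s = 9.2 x 10^-8 ≪ 0.052, so the approximation is valid.

s = 9.2 × 10^-8 M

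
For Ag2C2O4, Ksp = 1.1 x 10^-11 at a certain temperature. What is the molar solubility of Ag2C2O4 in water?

s ≈ 1.4 × 10^-4 M

Ag2C2O4(s) ⇌ 2 Ag^+ + C2O4^2-
Ksp = [Ag^+]^2[C2O4^2-]
With molar solubility s: [Ag^+] = 2s, [C2O4^2-] = s.
So Ksp = (2s)^2 × s = 4s^3
Solving, s = (1.1 x 10^-11/4)^(1/3) = 1.4 × 10^-4 M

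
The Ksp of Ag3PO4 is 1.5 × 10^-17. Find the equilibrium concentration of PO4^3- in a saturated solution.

[PO4^3-] ≈ 2.7 × 10^-5 M

Ag3PO4(s) <=> 3 Ag^+(aq) + PO4^3-(aq)
Ksp = [Ag^+]^3[PO4^3-]
Let s = molar solubility. Then [Ag^+] = 3s and [PO4^3-] = s.
Ksp = (3s)^3s = 27s^4
Solving, s = (1.5 × 10^-17/27)^(1/4) = 2.73 × 10^-5 M
[PO4^3-] = s = 2.7 × 10^-5 M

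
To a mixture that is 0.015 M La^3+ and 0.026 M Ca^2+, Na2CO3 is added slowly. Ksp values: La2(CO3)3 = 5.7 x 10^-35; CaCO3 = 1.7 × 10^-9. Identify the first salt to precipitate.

La2(CO3)3

Precipitation of each salt starts when its ion product equals its Ksp.
For La2(CO3)3: 5.7 x 10^-35 = (0.015)^2 × [CO3^2-]^3  ⇒  [CO3^2-] = 6.3 × 10^-11 M.
For CaCO3: 1.7 × 10^-9 = 0.026 × [CO3^2-]  ⇒  [CO3^2-] = 6.5 × 10^-8 M.
The salt with the lower threshold [CO3^2-] precipitates first: La2(CO3)3.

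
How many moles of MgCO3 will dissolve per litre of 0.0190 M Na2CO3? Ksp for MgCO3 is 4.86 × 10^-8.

MgCO3(s) ⇌ Mg^2+(aq) + CO3^2-(aq)
Ksp = [Mg^2+][CO3^2-]
If s mol/L dissolves here, [Mg^2+] = s, [CO3^2-] = 0.0190 + s ≈ 0.0190 (Ksp is small, so little additional dissolves).
Ksp ≈ s × 0.0190
s = 2.56 × 10^-6 M
Check: s = 2.6 × 10^-6 ≪ 0.0190, so the approximation is valid.

s ≈ 2.56e-6 M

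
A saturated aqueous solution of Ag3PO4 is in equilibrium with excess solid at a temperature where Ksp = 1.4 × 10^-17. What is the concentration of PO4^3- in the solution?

2.7 × 10^-5 M

Ag3PO4(s) ⇌ 3 Ag^+ + PO4^3-
Ksp = [Ag^+]^3[PO4^3-]
If s mol/L of Ag3PO4 dissolves, [Ag^+] = 3s and [PO4^3-] = s.
Substituting: Ksp = (3s)^3s = 27s^4
s = (1.4 × 10^-17 / 27)^(1/4) = 2.68 x 10^-5 M
[PO4^3-] = s = 2.7 x 10^-5 M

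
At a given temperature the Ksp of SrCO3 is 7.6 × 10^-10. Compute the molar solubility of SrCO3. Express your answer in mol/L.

SrCO3(s) ⇌ Sr^2+(aq) + CO3^2-(aq)
Ksp = [Sr^2+][CO3^2-]
With molar solubility s: [Sr^2+] = s, [CO3^2-] = s.
Ksp = (s)(s) = s^2
s = √(7.6 × 10^-10) = 2.8 x 10^-5 M

2.8e-5 M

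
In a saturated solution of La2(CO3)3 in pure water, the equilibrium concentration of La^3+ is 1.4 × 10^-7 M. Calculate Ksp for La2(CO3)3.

Ksp = 1.8 x 10^-34

La2(CO3)3(s) ⇌ 2 La^3+(aq) + 3 CO3^2-(aq)
Stoichiometry gives [CO3^2-] = (3/2)[La^3+] = 2.10 × 10^-7 M.
Ksp = [La^3+]^2[CO3^2-]^3
Ksp = (1.4 x 10^-7)^2 × (2.10 × 10^-7)^3 = 1.8 × 10^-34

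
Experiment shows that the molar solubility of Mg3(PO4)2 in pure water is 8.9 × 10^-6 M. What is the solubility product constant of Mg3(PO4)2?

6.0e-24

Mg3(PO4)2(s) ⇌ 3 Mg^2+ + 2 PO4^3-
For each mole of Mg3(PO4)2 that dissolves: [Mg^2+] = 3s, [PO4^3-] = 2s.
Ksp = [Mg^2+]^3[PO4^3-]^2
Ksp = (3s)^3(2s)^2 = 108s^5
Ksp = 108 × (8.9 × 10^-6)^5 = 6.0 × 10^-24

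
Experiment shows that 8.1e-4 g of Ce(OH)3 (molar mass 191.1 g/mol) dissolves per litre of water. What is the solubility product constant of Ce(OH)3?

Molar solubility s = (8.1 x 10^-4 g/L) / (191.1 g/mol) = 4.24 × 10^-6 M.
Ce(OH)3(s) ⇌ Ce^3+ + 3 OH^-
Let s = molar solubility. Then [Ce^3+] = s and [OH^-] = 3s.
Ksp = [Ce^3+][OH^-]^3
So Ksp = s × (3s)^3 = 27s^4
With s = 4.24 × 10^-6: Ksp = 8.7 × 10^-21

Ksp = 8.7 x 10^-21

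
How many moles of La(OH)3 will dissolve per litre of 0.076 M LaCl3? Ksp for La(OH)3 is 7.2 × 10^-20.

La(OH)3(s) <=> La^3+(aq) + 3 OH^-(aq)
Ksp = [La^3+][OH^-]^3
Let s be the molar solubility in this solution. [La^3+] = 0.076 + s ≈ 0.076, [OH^-] = 3s (common-ion effect: La^3+ is already 0.076 M).
Ksp ≈ 0.076 × (3s)^3
s = 3.3 × 10^-7 M
Check: s = 3.3 × 10^-7 ≪ 0.076, so the approximation is valid.

s ≈ 3.3 × 10^-7 M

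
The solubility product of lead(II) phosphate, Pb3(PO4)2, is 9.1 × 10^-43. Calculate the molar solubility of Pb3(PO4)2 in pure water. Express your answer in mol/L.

Pb3(PO4)2(s) ⇌ 3 Pb^2+ + 2 PO4^3-
Ksp = [Pb^2+]^3[PO4^3-]^2
For each mole of Pb3(PO4)2 that dissolves: [Pb^2+] = 3s, [PO4^3-] = 2s.
Substituting: Ksp = (3s)^3(2s)^2 = 108s^5
Solving, s = (9.1 × 10^-43/108)^(1/5) = 1.5 × 10^-9 M

s ≈ 1.5 × 10^-9 M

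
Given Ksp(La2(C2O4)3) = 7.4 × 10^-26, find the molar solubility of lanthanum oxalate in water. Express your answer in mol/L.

La2(C2O4)3(s) ⇌ 2 La^3+(aq) + 3 C2O4^2-(aq)
Ksp = [La^3+]^2[C2O4^2-]^3
For each mole of La2(C2O4)3 that dissolves: [La^3+] = 2s, [C2O4^2-] = 3s.
Substituting: Ksp = (2s)^2(3s)^3 = 108s^5
s = (7.4 × 10^-26 / 108)^(1/5) = 3.7 × 10^-6 M

s ≈ 3.7 x 10^-6 M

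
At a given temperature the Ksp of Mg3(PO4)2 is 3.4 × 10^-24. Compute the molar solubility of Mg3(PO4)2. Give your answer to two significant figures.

7.9 x 10^-6 M

Mg3(PO4)2(s) ⇌ 3 Mg^2+(aq) + 2 PO4^3-(aq)
Ksp = [Mg^2+]^3[PO4^3-]^2
For each mole of Mg3(PO4)2 that dissolves: [Mg^2+] = 3s, [PO4^3-] = 2s.
So Ksp = (3s)^3 × (2s)^2 = 108s^5
s = (3.4 × 10^-24 / 108)^(1/5) = 7.9 × 10^-6 M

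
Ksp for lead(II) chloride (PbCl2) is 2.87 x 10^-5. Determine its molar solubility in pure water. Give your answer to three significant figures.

PbCl2(s) <=> Pb^2+(aq) + 2 Cl^-(aq)
Ksp = [Pb^2+][Cl^-]^2
Let s = molar solubility. Then [Pb^2+] = s and [Cl^-] = 2s.
So Ksp = s × (2s)^2 = 4s^3
Solving, s = (2.87 x 10^-5/4)^(1/3) = 1.93 × 10^-2 M

s ≈ 1.93e-2 M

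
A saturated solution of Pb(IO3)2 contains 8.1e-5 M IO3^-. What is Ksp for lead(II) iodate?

Pb(IO3)2(s) ⇌ Pb^2+ + 2 IO3^-
Stoichiometry gives [Pb^2+] = (1/2)[IO3^-] = 4.05 x 10^-5 M.
Ksp = [Pb^2+][IO3^-]^2
Ksp = 4.05 x 10^-5 × (8.1 × 10^-5)^2 = 2.7 × 10^-13

Ksp ≈ 2.7e-13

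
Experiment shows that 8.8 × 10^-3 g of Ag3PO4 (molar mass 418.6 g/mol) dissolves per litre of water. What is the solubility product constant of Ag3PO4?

5.3 x 10^-18

Molar solubility s = (8.8 x 10^-3 g/L) / (418.6 g/mol) = 2.10 × 10^-5 M.
Ag3PO4(s) <=> 3 Ag^+(aq) + PO4^3-(aq)
Let s = molar solubility. Then [Ag^+] = 3s and [PO4^3-] = s.
Ksp = [Ag^+]^3[PO4^3-]
So Ksp = (3s)^3 × s = 27s^4
Ksp = 27 × (2.10 × 10^-5)^4 = 5.3 × 10^-18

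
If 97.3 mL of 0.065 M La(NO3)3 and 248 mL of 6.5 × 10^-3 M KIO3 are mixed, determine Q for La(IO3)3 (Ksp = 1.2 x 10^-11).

Q = 1.9e-9

Total volume = 97.3 + 248 = 345.3 mL.
[La^3+] = 6.5 x 10^-2 × (97.3/345.3) = 1.83 x 10^-2 M
[IO3^-] = 6.5 × 10^-3 × (248/345.3) = 4.67 × 10^-3 M
La(IO3)3(s) ⇌ La^3+ + 3 IO3^-, so Q = [La^3+][IO3^-]^3
Q = (1.83 × 10^-2)(4.67 × 10^-3)^3 = 1.9 x 10^-9
Q > Ksp, so La(IO3)3 will precipitate.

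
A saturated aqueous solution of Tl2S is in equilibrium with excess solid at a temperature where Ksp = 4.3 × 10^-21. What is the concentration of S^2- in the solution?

[S^2-] = 1.0 × 10^-7 M

Tl2S(s) <=> 2 Tl^+ + S^2-
Ksp = [Tl^+]^2[S^2-]
With molar solubility s: [Tl^+] = 2s, [S^2-] = s.
Ksp = (2s)^2s = 4s^3
s = (4.3 × 10^-21 / 4)^(1/3) = 1.02 × 10^-7 M
[S^2-] = s = 1.0 × 10^-7 M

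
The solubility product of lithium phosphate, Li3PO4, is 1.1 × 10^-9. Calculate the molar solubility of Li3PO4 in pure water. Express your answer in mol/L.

s = 2.5 × 10^-3 M

Li3PO4(s) ⇌ 3 Li^+ + PO4^3-
Ksp = [Li^+]^3[PO4^3-]
If s mol/L of Li3PO4 dissolves, [Li^+] = 3s and [PO4^3-] = s.
Substituting: Ksp = (3s)^3s = 27s^4
s^4 = 1.1 × 10^-9 / 27, so s = 2.5 × 10^-3 M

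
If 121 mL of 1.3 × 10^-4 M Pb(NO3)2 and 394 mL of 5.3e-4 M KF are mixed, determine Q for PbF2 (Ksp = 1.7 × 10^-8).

5.0e-12

Total volume = 121 + 394 = 515 mL.
[Pb^2+] = 1.3 x 10^-4 × (121/515) = 3.05 x 10^-5 M
[F^-] = 5.3 x 10^-4 × (394/515) = 4.05 × 10^-4 M
PbF2(s) <=> Pb^2+ + 2 F^-, so Q = [Pb^2+][F^-]^2
Q = (3.05 × 10^-5)(4.05 x 10^-4)^2 = 5.0 x 10^-12
Q < Ksp, so no precipitate of PbF2 forms.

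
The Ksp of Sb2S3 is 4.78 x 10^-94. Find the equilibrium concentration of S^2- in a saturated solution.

[S^2-] = 2.55 × 10^-19 M

Sb2S3(s) <=> 2 Sb^3+ + 3 S^2-
Ksp = [Sb^3+]^2[S^2-]^3
With molar solubility s: [Sb^3+] = 2s, [S^2-] = 3s.
Ksp = (2s)^2(3s)^3 = 108s^5
Solving, s = (4.78 x 10^-94/108)^(1/5) = 8.496 × 10^-20 M
[S^2-] = 3s = 2.55 × 10^-19 M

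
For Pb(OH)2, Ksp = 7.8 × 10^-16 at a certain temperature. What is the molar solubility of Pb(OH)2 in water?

Pb(OH)2(s) ⇌ Pb^2+ + 2 OH^-
Ksp = [Pb^2+][OH^-]^2
If s mol/L of Pb(OH)2 dissolves, [Pb^2+] = s and [OH^-] = 2s.
Ksp = s(2s)^2 = 4s^3
s^3 = 7.8 × 10^-16 / 4, so s = 5.8 × 10^-6 M

5.8 × 10^-6 M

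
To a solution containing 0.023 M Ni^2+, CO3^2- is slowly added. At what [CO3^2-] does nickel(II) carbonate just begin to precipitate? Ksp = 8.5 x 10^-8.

[CO3^2-] = 3.7 x 10^-6 M

NiCO3(s) <=> Ni^2+ + CO3^2-
Ksp = [Ni^2+][CO3^2-]
Precipitation begins when Q = Ksp. With [Ni^2+] = 0.023 M:
8.5 x 10^-8 = (0.023) × [CO3^2-]
[CO3^2-] = (8.5 x 10^-8 / 2.3 x 10^-2) = 3.7 x 10^-6 M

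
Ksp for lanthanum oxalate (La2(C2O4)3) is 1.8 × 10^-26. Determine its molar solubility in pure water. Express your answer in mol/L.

s ≈ 2.8 × 10^-6 M

La2(C2O4)3(s) ⇌ 2 La^3+(aq) + 3 C2O4^2-(aq)
Ksp = [La^3+]^2[C2O4^2-]^3
For each mole of La2(C2O4)3 that dissolves: [La^3+] = 2s, [C2O4^2-] = 3s.
So Ksp = (2s)^2 × (3s)^3 = 108s^5
s = (1.8 × 10^-26 / 108)^(1/5) = 2.8 × 10^-6 M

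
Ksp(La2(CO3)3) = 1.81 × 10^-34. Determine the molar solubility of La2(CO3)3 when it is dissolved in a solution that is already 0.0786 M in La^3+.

La2(CO3)3(s) ⇌ 2 La^3+(aq) + 3 CO3^2-(aq)
Ksp = [La^3+]^2[CO3^2-]^3
If s mol/L dissolves here, [La^3+] = 0.0786 + 2s ≈ 0.0786, [CO3^2-] = 3s (Ksp is small, so little additional dissolves).
Ksp ≈ (0.0786)^2 × (3s)^3
s = 1.03 × 10^-11 M
Check: 2s = 2.1 x 10^-11 ≪ 0.0786, so the approximation is valid.

s ≈ 1.03 × 10^-11 M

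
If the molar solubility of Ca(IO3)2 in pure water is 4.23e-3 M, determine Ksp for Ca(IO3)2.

Ksp = 3.03 × 10^-7

Ca(IO3)2(s) ⇌ Ca^2+(aq) + 2 IO3^-(aq)
With molar solubility s: [Ca^2+] = s, [IO3^-] = 2s.
Ksp = [Ca^2+][IO3^-]^2
Ksp = s(2s)^2 = 4s^3
Ksp = 4 × (4.23 x 10^-3)^3 = 3.03 × 10^-7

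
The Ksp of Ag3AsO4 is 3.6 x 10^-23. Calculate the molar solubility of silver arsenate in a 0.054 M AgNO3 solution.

Ag3AsO4(s) ⇌ 3 Ag^+(aq) + AsO4^3-(aq)
Ksp = [Ag^+]^3[AsO4^3-]
Let s = moles of Ag3AsO4 that dissolve per litre. [Ag^+] = 0.054 + 3s ≈ 0.054, [AsO4^3-] = s (since Ag^+ from AgNO3 dominates).
Ksp ≈ (0.054)^3 × s
s = 2.3 x 10^-19 M
Check: 3s = 6.9 × 10^-19 ≪ 0.054, so the approximation is valid.

s = 2.3 × 10^-19 M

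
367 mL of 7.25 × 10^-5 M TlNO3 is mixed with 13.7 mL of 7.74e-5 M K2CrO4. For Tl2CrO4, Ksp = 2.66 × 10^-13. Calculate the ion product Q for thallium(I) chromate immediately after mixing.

Total volume = 367 + 13.7 = 380.7 mL.
[Tl^+] = 7.25 × 10^-5 × (367/380.7) = 6.989 x 10^-5 M
[CrO4^2-] = 7.74 × 10^-5 × (13.7/380.7) = 2.785 × 10^-6 M
Tl2CrO4(s) ⇌ 2 Tl^+(aq) + CrO4^2-(aq), so Q = [Tl^+]^2[CrO4^2-]
Q = (6.989 × 10^-5)^2(2.785 × 10^-6) = 1.36 × 10^-14
Q < Ksp, so no precipitate of Tl2CrO4 forms.

1.36e-14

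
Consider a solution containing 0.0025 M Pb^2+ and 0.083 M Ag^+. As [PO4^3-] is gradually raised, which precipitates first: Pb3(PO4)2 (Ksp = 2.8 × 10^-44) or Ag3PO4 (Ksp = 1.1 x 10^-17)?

Pb3(PO4)2

Precipitation of each salt starts when its ion product equals its Ksp.
For Pb3(PO4)2: 2.8 × 10^-44 = (0.0025)^3 × [PO4^3-]^2  ⇒  [PO4^3-] = 1.3 x 10^-18 M.
For Ag3PO4: 1.1 x 10^-17 = (0.083)^3 × [PO4^3-]  ⇒  [PO4^3-] = 1.9 × 10^-14 M.
The salt with the lower threshold [PO4^3-] precipitates first: Pb3(PO4)2.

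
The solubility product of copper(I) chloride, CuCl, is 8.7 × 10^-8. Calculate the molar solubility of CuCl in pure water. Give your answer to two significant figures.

CuCl(s) <=> Cu^+(aq) + Cl^-(aq)
Ksp = [Cu^+][Cl^-]
For each mole of CuCl that dissolves: [Cu^+] = s, [Cl^-] = s.
Ksp = s × s = s^2
s = (8.7 × 10^-8)^(1/2) = 2.9 x 10^-4 M

2.9 × 10^-4 M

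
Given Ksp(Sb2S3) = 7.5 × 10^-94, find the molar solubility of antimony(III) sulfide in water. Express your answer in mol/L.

Sb2S3(s) <=> 2 Sb^3+ + 3 S^2-
Ksp = [Sb^3+]^2[S^2-]^3
For each mole of Sb2S3 that dissolves: [Sb^3+] = 2s, [S^2-] = 3s.
So Ksp = (2s)^2 × (3s)^3 = 108s^5
s^5 = 7.5 × 10^-94 / 108, so s = 9.3 x 10^-20 M

9.3 x 10^-20 M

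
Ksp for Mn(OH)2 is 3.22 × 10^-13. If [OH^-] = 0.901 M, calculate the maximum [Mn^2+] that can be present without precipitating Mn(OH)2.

3.97e-13 M

Mn(OH)2(s) ⇌ Mn^2+(aq) + 2 OH^-(aq)
Ksp = [Mn^2+][OH^-]^2
Precipitation begins when Q = Ksp. With [OH^-] = 0.901 M:
3.22 × 10^-13 = (0.901)^2 × [Mn^2+]
[Mn^2+] = (3.22 × 10^-13 / 8.118 × 10^-1) = 3.97 x 10^-13 M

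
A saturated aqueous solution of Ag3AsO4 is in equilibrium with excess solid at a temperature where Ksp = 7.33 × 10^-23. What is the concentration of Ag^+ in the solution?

Ag3AsO4(s) <=> 3 Ag^+(aq) + AsO4^3-(aq)
Ksp = [Ag^+]^3[AsO4^3-]
Let s = molar solubility. Then [Ag^+] = 3s and [AsO4^3-] = s.
Substituting: Ksp = (3s)^3s = 27s^4
Solving, s = (7.33 × 10^-23/27)^(1/4) = 1.284 × 10^-6 M
[Ag^+] = 3s = 3.85 x 10^-6 M

[Ag^+] ≈ 3.85 × 10^-6 M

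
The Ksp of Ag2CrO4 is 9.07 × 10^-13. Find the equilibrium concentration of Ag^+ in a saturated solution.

1.22 × 10^-4 M

Ag2CrO4(s) <=> 2 Ag^+(aq) + CrO4^2-(aq)
Ksp = [Ag^+]^2[CrO4^2-]
For each mole of Ag2CrO4 that dissolves: [Ag^+] = 2s, [CrO4^2-] = s.
Ksp = (2s)^2s = 4s^3
s^3 = 9.07 × 10^-13 / 4, so s = 6.098 × 10^-5 M
[Ag^+] = 2s = 1.22 × 10^-4 M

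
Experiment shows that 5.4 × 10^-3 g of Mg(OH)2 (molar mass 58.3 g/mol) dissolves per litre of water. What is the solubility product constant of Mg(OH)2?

Molar solubility s = (5.4 × 10^-3 g/L) / (58.3 g/mol) = 9.26 × 10^-5 M.
Mg(OH)2(s) ⇌ Mg^2+ + 2 OH^-
Let s = molar solubility. Then [Mg^2+] = s and [OH^-] = 2s.
Ksp = [Mg^2+][OH^-]^2
Ksp = s(2s)^2 = 4s^3
Ksp = 4 × (9.26 x 10^-5)^3 = 3.2 × 10^-12

3.2 × 10^-12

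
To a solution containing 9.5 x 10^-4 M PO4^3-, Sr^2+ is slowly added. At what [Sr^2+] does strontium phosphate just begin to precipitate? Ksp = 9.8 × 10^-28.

Sr3(PO4)2(s) ⇌ 3 Sr^2+ + 2 PO4^3-
Ksp = [Sr^2+]^3[PO4^3-]^2
Precipitation begins when Q = Ksp. With [PO4^3-] = 9.5 x 10^-4 M:
9.8 × 10^-28 = (9.5 x 10^-4)^2 × [Sr^2+]^3
[Sr^2+] = (9.8 × 10^-28 / 9.03 × 10^-7)^(1/3) = 1.0 x 10^-7 M

[Sr^2+] ≈ 1.0 × 10^-7 M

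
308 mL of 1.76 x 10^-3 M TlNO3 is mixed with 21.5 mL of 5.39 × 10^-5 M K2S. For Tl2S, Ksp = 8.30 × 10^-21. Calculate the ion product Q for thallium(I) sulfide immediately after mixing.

Total volume = 308 + 21.5 = 329.5 mL.
[Tl^+] = 1.76 × 10^-3 × (308/329.5) = 1.645 × 10^-3 M
[S^2-] = 5.39 × 10^-5 × (21.5/329.5) = 3.517 x 10^-6 M
Tl2S(s) <=> 2 Tl^+ + S^2-, so Q = [Tl^+]^2[S^2-]
Q = (1.645 × 10^-3)^2(3.517 × 10^-6) = 9.52 x 10^-12
Q > Ksp, so Tl2S will precipitate.

9.52 × 10^-12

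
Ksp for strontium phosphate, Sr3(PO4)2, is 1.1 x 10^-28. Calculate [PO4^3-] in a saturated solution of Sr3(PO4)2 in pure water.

2.0 x 10^-6 M

Sr3(PO4)2(s) ⇌ 3 Sr^2+ + 2 PO4^3-
Ksp = [Sr^2+]^3[PO4^3-]^2
With molar solubility s: [Sr^2+] = 3s, [PO4^3-] = 2s.
So Ksp = (3s)^3 × (2s)^2 = 108s^5
s = (1.1 x 10^-28 / 108)^(1/5) = 1.00 × 10^-6 M
[PO4^3-] = 2s = 2.0 × 10^-6 M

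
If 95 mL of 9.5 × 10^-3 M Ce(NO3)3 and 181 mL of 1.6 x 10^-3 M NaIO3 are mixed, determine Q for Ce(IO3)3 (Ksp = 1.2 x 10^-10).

Q = 3.8e-12

Total volume = 95 + 181 = 276 mL.
[Ce^3+] = 9.5 x 10^-3 × (95/276) = 3.27 × 10^-3 M
[IO3^-] = 1.6 × 10^-3 × (181/276) = 1.05 × 10^-3 M
Ce(IO3)3(s) ⇌ Ce^3+(aq) + 3 IO3^-(aq), so Q = [Ce^3+][IO3^-]^3
Q = (3.27 x 10^-3)(1.05 x 10^-3)^3 = 3.8 × 10^-12
Q < Ksp, so no precipitate of Ce(IO3)3 forms.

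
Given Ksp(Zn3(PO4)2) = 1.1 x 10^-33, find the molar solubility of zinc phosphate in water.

s = 1.0 × 10^-7 M

Zn3(PO4)2(s) <=> 3 Zn^2+ + 2 PO4^3-
Ksp = [Zn^2+]^3[PO4^3-]^2
If s mol/L of Zn3(PO4)2 dissolves, [Zn^2+] = 3s and [PO4^3-] = 2s.
Ksp = (3s)^3(2s)^2 = 108s^5
Solving, s = (1.1 x 10^-33/108)^(1/5) = 1.0 × 10^-7 M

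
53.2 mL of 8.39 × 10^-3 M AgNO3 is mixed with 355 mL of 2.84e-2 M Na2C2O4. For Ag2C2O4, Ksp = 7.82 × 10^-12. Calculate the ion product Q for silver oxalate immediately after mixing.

Q = 2.95e-8

Total volume = 53.2 + 355 = 408.2 mL.
[Ag^+] = 8.39 × 10^-3 × (53.2/408.2) = 1.093 x 10^-3 M
[C2O4^2-] = 2.84 × 10^-2 × (355/408.2) = 2.470 × 10^-2 M
Ag2C2O4(s) ⇌ 2 Ag^+(aq) + C2O4^2-(aq), so Q = [Ag^+]^2[C2O4^2-]
Q = (1.093 × 10^-3)^2(2.470 × 10^-2) = 2.95 × 10^-8
Q > Ksp, so Ag2C2O4 will precipitate.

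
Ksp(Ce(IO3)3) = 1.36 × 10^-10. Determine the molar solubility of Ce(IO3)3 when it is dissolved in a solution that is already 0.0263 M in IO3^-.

s ≈ 7.48 × 10^-6 M

Ce(IO3)3(s) <=> Ce^3+ + 3 IO3^-
Ksp = [Ce^3+][IO3^-]^3
If s mol/L dissolves here, [Ce^3+] = s, [IO3^-] = 0.0263 + 3s ≈ 0.0263 (Ksp is small, so little additional dissolves).
Ksp ≈ s × (0.0263)^3
s = 7.48 x 10^-6 M
Check: 3s = 2.2 × 10^-5 ≪ 0.0263, so the approximation is valid.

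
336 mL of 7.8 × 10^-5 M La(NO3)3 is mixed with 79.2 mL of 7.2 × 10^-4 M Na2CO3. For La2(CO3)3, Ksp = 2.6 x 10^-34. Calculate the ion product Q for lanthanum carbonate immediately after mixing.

1.0 × 10^-20

Total volume = 336 + 79.2 = 415.2 mL.
[La^3+] = 7.8 x 10^-5 × (336/415.2) = 6.31 × 10^-5 M
[CO3^2-] = 7.2 × 10^-4 × (79.2/415.2) = 1.37 × 10^-4 M
La2(CO3)3(s) <=> 2 La^3+(aq) + 3 CO3^2-(aq), so Q = [La^3+]^2[CO3^2-]^3
Q = (6.31 x 10^-5)^2(1.37 × 10^-4)^3 = 1.0 × 10^-20
Q > Ksp, so La2(CO3)3 will precipitate.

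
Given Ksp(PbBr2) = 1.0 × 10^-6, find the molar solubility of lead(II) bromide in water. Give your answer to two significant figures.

6.3 × 10^-3 M

PbBr2(s) <=> Pb^2+ + 2 Br^-
Ksp = [Pb^2+][Br^-]^2
With molar solubility s: [Pb^2+] = s, [Br^-] = 2s.
So Ksp = s × (2s)^2 = 4s^3
Solving, s = (1.0 × 10^-6/4)^(1/3) = 6.3 x 10^-3 M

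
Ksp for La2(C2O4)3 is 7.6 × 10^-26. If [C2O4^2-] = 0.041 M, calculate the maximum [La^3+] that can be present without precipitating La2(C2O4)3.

3.3e-11 M

La2(C2O4)3(s) <=> 2 La^3+(aq) + 3 C2O4^2-(aq)
Ksp = [La^3+]^2[C2O4^2-]^3
Precipitation begins when Q = Ksp. With [C2O4^2-] = 0.041 M:
7.6 × 10^-26 = (0.041)^3 × [La^3+]^2
[La^3+] = (7.6 × 10^-26 / 6.89 × 10^-5)^(1/2) = 3.3 × 10^-11 M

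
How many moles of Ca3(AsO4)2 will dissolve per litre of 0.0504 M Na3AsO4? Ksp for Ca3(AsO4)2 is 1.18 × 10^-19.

s ≈ 1.20e-6 M

Ca3(AsO4)2(s) <=> 3 Ca^2+ + 2 AsO4^3-
Ksp = [Ca^2+]^3[AsO4^3-]^2
Let s = moles of Ca3(AsO4)2 that dissolve per litre. [Ca^2+] = 3s, [AsO4^3-] = 0.0504 + 2s ≈ 0.0504 (Ksp is small, so little additional dissolves).
Ksp ≈ (3s)^3 × (0.0504)^2
s = 1.20 × 10^-6 M
Check: 2s = 2.4 × 10^-6 ≪ 0.0504, so the approximation is valid.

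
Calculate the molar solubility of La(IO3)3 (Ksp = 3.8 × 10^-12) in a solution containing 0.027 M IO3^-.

s ≈ 1.9 x 10^-7 M

La(IO3)3(s) <=> La^3+(aq) + 3 IO3^-(aq)
Ksp = [La^3+][IO3^-]^3
Let s be the molar solubility in this solution. [La^3+] = s, [IO3^-] = 0.027 + 3s ≈ 0.027 (common-ion effect: IO3^- is already 0.027 M).
Ksp ≈ s × (0.027)^3
s = 1.9 × 10^-7 M
Check: 3s = 5.8 x 10^-7 ≪ 0.027, so the approximation is valid.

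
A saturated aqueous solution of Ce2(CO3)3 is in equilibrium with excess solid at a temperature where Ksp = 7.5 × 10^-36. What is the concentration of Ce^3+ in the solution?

Ce2(CO3)3(s) ⇌ 2 Ce^3+ + 3 CO3^2-
Ksp = [Ce^3+]^2[CO3^2-]^3
If s mol/L of Ce2(CO3)3 dissolves, [Ce^3+] = 2s and [CO3^2-] = 3s.
So Ksp = (2s)^2 × (3s)^3 = 108s^5
s^5 = 7.5 × 10^-36 / 108, so s = 3.70 x 10^-8 M
[Ce^3+] = 2s = 7.4 × 10^-8 M

7.4e-8 M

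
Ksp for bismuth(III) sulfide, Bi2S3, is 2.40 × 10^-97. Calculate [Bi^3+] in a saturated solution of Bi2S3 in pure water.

Bi2S3(s) ⇌ 2 Bi^3+(aq) + 3 S^2-(aq)
Ksp = [Bi^3+]^2[S^2-]^3
With molar solubility s: [Bi^3+] = 2s, [S^2-] = 3s.
Substituting: Ksp = (2s)^2(3s)^3 = 108s^5
s^5 = 2.40 × 10^-97 / 108, so s = 1.859 × 10^-20 M
[Bi^3+] = 2s = 3.72 × 10^-20 M

[Bi^3+] = 3.72 × 10^-20 M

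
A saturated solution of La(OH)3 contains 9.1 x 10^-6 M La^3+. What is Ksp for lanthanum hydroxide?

La(OH)3(s) ⇌ La^3+ + 3 OH^-
Stoichiometry gives [OH^-] = (3/1)[La^3+] = 2.73 × 10^-5 M.
Ksp = [La^3+][OH^-]^3
Ksp = 9.1 × 10^-6 × (2.73 x 10^-5)^3 = 1.9 × 10^-19

1.9 × 10^-19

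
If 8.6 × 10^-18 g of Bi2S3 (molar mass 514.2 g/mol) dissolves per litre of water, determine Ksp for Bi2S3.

Molar solubility s = (8.6 × 10^-18 g/L) / (514.2 g/mol) = 1.67 × 10^-20 M.
Bi2S3(s) ⇌ 2 Bi^3+(aq) + 3 S^2-(aq)
Let s = molar solubility. Then [Bi^3+] = 2s and [S^2-] = 3s.
Ksp = [Bi^3+]^2[S^2-]^3
So Ksp = (2s)^2 × (3s)^3 = 108s^5
With s = 1.67 × 10^-20: Ksp = 1.4 × 10^-97

Ksp ≈ 1.4 × 10^-97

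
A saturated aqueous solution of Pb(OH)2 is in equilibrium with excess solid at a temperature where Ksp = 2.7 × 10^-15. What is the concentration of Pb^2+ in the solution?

Pb(OH)2(s) ⇌ Pb^2+(aq) + 2 OH^-(aq)
Ksp = [Pb^2+][OH^-]^2
Let s = molar solubility. Then [Pb^2+] = s and [OH^-] = 2s.
Substituting: Ksp = s(2s)^2 = 4s^3
Solving, s = (2.7 × 10^-15/4)^(1/3) = 8.77 x 10^-6 M
[Pb^2+] = s = 8.8 × 10^-6 M

[Pb^2+] ≈ 8.8e-6 M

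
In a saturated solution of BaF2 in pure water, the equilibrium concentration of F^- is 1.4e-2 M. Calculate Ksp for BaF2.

Ksp = 1.4e-6

BaF2(s) <=> Ba^2+(aq) + 2 F^-(aq)
Stoichiometry gives [Ba^2+] = (1/2)[F^-] = 7.00 × 10^-3 M.
Ksp = [Ba^2+][F^-]^2
Ksp = 7.00 x 10^-3 × (1.4 x 10^-2)^2 = 1.4 × 10^-6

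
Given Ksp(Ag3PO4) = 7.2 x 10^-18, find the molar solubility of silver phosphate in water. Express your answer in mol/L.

2.3 × 10^-5 M

Ag3PO4(s) ⇌ 3 Ag^+(aq) + PO4^3-(aq)
Ksp = [Ag^+]^3[PO4^3-]
For each mole of Ag3PO4 that dissolves: [Ag^+] = 3s, [PO4^3-] = s.
Ksp = (3s)^3s = 27s^4
s^4 = 7.2 x 10^-18 / 27, so s = 2.3 × 10^-5 M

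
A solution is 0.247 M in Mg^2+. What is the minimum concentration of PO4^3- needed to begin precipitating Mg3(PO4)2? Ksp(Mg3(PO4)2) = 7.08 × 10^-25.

[PO4^3-] ≈ 6.85 × 10^-12 M

Mg3(PO4)2(s) ⇌ 3 Mg^2+ + 2 PO4^3-
Ksp = [Mg^2+]^3[PO4^3-]^2
Precipitation begins when Q = Ksp. With [Mg^2+] = 0.247 M:
7.08 × 10^-25 = (0.247)^3 × [PO4^3-]^2
[PO4^3-] = (7.08 × 10^-25 / 1.507 × 10^-2)^(1/2) = 6.85 × 10^-12 M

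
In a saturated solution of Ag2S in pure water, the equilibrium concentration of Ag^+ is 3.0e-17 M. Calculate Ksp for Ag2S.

Ag2S(s) ⇌ 2 Ag^+(aq) + S^2-(aq)
Stoichiometry gives [S^2-] = (1/2)[Ag^+] = 1.50 x 10^-17 M.
Ksp = [Ag^+]^2[S^2-]
Ksp = (3.0 × 10^-17)^2 × 1.50 × 10^-17 = 1.4 × 10^-50

1.4 × 10^-50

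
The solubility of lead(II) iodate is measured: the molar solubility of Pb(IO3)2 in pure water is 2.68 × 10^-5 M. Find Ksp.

Pb(IO3)2(s) ⇌ Pb^2+ + 2 IO3^-
If s mol/L of Pb(IO3)2 dissolves, [Pb^2+] = s and [IO3^-] = 2s.
Ksp = [Pb^2+][IO3^-]^2
Substituting: Ksp = s(2s)^2 = 4s^3
With s = 2.68 × 10^-5: Ksp = 7.70 x 10^-14

Ksp = 7.70e-14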